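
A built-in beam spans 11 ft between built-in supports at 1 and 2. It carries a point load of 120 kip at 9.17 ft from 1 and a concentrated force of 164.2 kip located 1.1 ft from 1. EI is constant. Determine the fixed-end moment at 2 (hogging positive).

M_2 = 168.9 kip·ft

Release both end moments; the primary structure is a simply-supported span 12 with redundants M_1 and M_2.
Simple-span end rotations at 1 and 2 under the given loads:
  at 1: point load 120 at a = 9.17: Pab(L + b)/(6LEI) = 391.5/EI
  at 2: point load 120 at a = 9.17: Pab(L + a)/(6LEI) = 615.4/EI
  at 1: point load 164.2 at a = 1.1: Pab(L + b)/(6LEI) = 566.2/EI
  at 2: point load 164.2 at a = 1.1: Pab(L + a)/(6LEI) = 327.8/EI
  θ_10 = 957.7/EI,  θ_20 = 943.2/EI
Flexibility coefficients: a unit moment at one end gives L/(3EI) there and L/(6EI) at the far end, so f₁₁ = f₂₂ = 3.667/EI and f₁₂ = f₂₁ = 1.833/EI.
Compatibility — zero rotation at each built-in end:
  3.667 M_1 + 1.833 M_2 = 957.7
  1.833 M_1 + 3.667 M_2 = 943.2
Solving the pair gives M_1 = 176.8 kip·ft and M_2 = 168.9 kip·ft (hogging).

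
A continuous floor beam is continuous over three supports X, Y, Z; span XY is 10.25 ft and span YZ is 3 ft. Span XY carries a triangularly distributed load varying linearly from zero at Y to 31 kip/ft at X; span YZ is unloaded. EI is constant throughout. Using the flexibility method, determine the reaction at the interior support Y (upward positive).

Release continuity at Y by inserting a hinge; the redundant is the internal moment M_Y. The primary structure is two simply-supported spans XY and YZ.
Rotations at Y on the released spans (each span's end-slope, ×1/EI):
  span XY: triangular load, peak 31: 7w₀L³/(360EI) = 649.1/EI
  relative rotation θ_0 = (649.1 + 0)/EI = 649.1/EI
A unit hogging moment at Y produces rotation L₁/(3EI) + L₂/(3EI) = 4.417/EI.
Compatibility: M_Y·(L₁+L₂)/(3EI) = θ_0, giving M_Y = 147 kip·ft (hogging).
Span XY, ΣM about X with M_Y applied at Y: R_Y^{XY}·10.25 = 542.8 + 147, so R_Y^{XY} = 67.3 kip and R_X = 158.9 − 67.3 = 91.58 kip.
Span YZ, ΣM about Z: R_Y^{YZ}·3 = 0 + 147, so R_Y^{YZ} = 48.99 kip and R_Z = 0 − 48.99 = -48.99 kip.
R_Y = 67.3 + 48.99 = 116.3 kip.

R_Y = 116.3 kip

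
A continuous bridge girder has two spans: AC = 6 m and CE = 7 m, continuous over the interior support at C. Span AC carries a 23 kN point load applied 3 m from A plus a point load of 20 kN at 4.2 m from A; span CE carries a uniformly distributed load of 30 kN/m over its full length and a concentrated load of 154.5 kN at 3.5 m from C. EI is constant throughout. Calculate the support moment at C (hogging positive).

Insert a hinge at C; M_C is the redundant, and each span becomes simply supported.
Discontinuity in slope at C on the released structure — sum the simple-span end rotations:
  span AC: point load 23 at a = 3: Pab(L + a)/(6LEI) = 51.75/EI
  span AC: point load 20 at a = 4.2: Pab(L + a)/(6LEI) = 42.84/EI
  span CE: UDL 30: wL³/(24EI) = 428.8/EI
  span CE: point load 154.5 at a = 3.5: Pab(L + b)/(6LEI) = 473.2/EI
  relative rotation θ_0 = (94.59 + 901.9)/EI = 996.5/EI
A unit hogging moment at C produces rotation L₁/(3EI) + L₂/(3EI) = 4.333/EI.
Slope continuity at C: θ_0 = M_C·4.333/EI, so M_C = 996.5/4.333 = 230 kN·m (hogging).

M_C = 230 kN·m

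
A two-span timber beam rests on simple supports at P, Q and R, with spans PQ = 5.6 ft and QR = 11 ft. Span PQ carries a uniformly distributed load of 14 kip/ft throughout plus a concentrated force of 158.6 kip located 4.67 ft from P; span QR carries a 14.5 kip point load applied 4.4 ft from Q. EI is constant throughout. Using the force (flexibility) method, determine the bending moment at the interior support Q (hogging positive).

M_Q = 76.86 kip·ft

Take M_Q as the redundant. Released structure: two simple spans PQ and QR with a hinge at Q.
End slopes at the hinge Q, treating each span as simply supported:
  span PQ: UDL 14: wL³/(24EI) = 102.4/EI
  span PQ: point load 158.6 at a = 4.67: Pab(L + a)/(6LEI) = 210.5/EI
  span QR: point load 14.5 at a = 4.4: Pab(L + b)/(6LEI) = 112.3/EI
  relative rotation θ_0 = (313 + 112.3)/EI = 425.3/EI
A unit hogging moment at Q produces rotation L₁/(3EI) + L₂/(3EI) = 5.533/EI.
Slope continuity at Q: θ_0 = M_Q·5.533/EI, so M_Q = 425.3/5.533 = 76.86 kip·ft (hogging).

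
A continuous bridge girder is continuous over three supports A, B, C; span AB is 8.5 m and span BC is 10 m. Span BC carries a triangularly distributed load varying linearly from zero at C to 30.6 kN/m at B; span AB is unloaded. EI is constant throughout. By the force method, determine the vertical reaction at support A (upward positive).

Release continuity at B by inserting a hinge; the redundant is the internal moment M_B. The primary structure is two simply-supported spans AB and BC.
End slopes at the hinge B, treating each span as simply supported:
  span BC: triangular load, peak 30.6: w₀L³/(45EI) = 680/EI
  relative rotation θ_0 = (0 + 680)/EI = 680/EI
A unit hogging moment at B produces rotation L₁/(3EI) + L₂/(3EI) = 6.167/EI.
Slope continuity at B: θ_0 = M_B·6.167/EI, so M_B = 680/6.167 = 110.3 kN·m (hogging).
Span AB, ΣM about A with M_B applied at B: R_B^{AB}·8.5 = 0 + 110.3, so R_B^{AB} = 12.97 kN and R_A = 0 − 12.97 = -12.97 kN.

R_A = -12.97 kN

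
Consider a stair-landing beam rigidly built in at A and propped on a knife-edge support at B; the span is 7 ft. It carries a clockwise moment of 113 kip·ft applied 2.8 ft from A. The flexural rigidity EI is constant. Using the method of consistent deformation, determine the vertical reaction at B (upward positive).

Remove the prop at B; the released (primary) structure is a cantilever built in at A.
Downward deflection at the released point B due to the loads:
  clockwise couple 113 at a = 2.8: M₀a(2L − a)/(2EI) = 1772/EI
Tip deflection under a unit load at B: L³/(3EI) = 114.3/EI.
The prop prevents deflection at B: R_B = δ_0/δ_{BB} = 1772/114.3 = 15.5 kip.

R_B = 15.5 kip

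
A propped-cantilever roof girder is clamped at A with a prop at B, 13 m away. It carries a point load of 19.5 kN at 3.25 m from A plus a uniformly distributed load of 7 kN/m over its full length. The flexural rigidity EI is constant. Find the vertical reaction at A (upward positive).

R_A = 74.7 kN

Release the roller at B. Primary structure: cantilever fixed at A.
Deflection at B on the released cantilever, summing each load's contribution:
  point load 19.5 at a = 3.25: Pa²(3L − a)/(6EI) = 1227/EI
  UDL 7: wL⁴/(8EI) = 24991/EI
  δ_0 = 26218/EI
Flexibility coefficient — unit upward force at B: δ_{BB} = L³/(3EI) = 732.3/EI.
Compatibility at B: δ_0 − R_B·δ_{BB} = 0, so R_B = 26218/732.3 = 35.8 kN.
Vertical equilibrium: R_A = ΣP − R_B = 110.5 − 35.8 = 74.7 kN.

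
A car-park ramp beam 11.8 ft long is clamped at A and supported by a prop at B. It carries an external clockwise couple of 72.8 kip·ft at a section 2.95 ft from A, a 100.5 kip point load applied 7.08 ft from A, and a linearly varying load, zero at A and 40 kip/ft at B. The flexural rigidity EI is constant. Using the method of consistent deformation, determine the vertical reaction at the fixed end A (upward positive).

R_A = 159.2 kip

Release the roller at B. Primary structure: cantilever fixed at A.
Primary-structure tip deflection at B by superposition:
  clockwise couple 72.8 at a = 2.95: M₀a(2L − a)/(2EI) = 2217/EI
  point load 100.5 at a = 7.08: Pa²(3L − a)/(6EI) = 23778/EI
  triangular load, peak 40 at the free end: 11w₀L⁴/(120EI) = 71089/EI
  δ_0 = 97084/EI
Tip deflection under a unit load at B: L³/(3EI) = 547.7/EI.
The prop prevents deflection at B: R_B = δ_0/δ_{BB} = 97084/547.7 = 177.3 kip.
Vertical equilibrium: R_A = ΣP − R_B = 336.5 − 177.3 = 159.2 kip.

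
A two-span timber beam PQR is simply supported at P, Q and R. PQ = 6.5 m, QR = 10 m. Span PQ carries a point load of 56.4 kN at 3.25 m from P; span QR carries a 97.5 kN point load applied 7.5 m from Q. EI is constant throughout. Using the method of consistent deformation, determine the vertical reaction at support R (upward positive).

R_R = 63.49 kN

Insert a hinge at Q; M_Q is the redundant, and each span becomes simply supported.
Rotations at Q on the released spans (each span's end-slope, ×1/EI):
  span PQ: point load 56.4 at a = 3.25: Pab(L + a)/(6LEI) = 148.9/EI
  span QR: point load 97.5 at a = 7.5: Pab(L + b)/(6LEI) = 380.9/EI
  relative rotation θ_0 = (148.9 + 380.9)/EI = 529.8/EI
A unit hogging moment at Q produces rotation L₁/(3EI) + L₂/(3EI) = 5.5/EI.
Compatibility: M_Q·(L₁+L₂)/(3EI) = θ_0, giving M_Q = 96.33 kN·m (hogging).
Span QR, ΣM about R: R_Q^{QR}·10 = 243.8 + 96.33, so R_Q^{QR} = 34.01 kN and R_R = 97.5 − 34.01 = 63.49 kN.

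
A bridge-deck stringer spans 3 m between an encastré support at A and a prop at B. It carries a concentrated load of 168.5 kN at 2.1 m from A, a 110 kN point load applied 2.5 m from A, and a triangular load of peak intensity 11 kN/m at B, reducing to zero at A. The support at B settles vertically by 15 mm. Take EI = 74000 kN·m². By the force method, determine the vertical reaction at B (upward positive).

R_B = 63.45 kN

Take the reaction at B as the redundant and release it; the primary structure is a cantilever fixed at A.
Primary-structure tip deflection at B by superposition:
  point load 168.5 at a = 2.1: Pa²(3L − a)/(6EI) = 854.5/EI
  point load 110 at a = 2.5: Pa²(3L − a)/(6EI) = 744.8/EI
  triangular load, peak 11 at the free end: 11w₀L⁴/(120EI) = 81.67/EI
  δ_0 = 1681/EI
Tip deflection under a unit load at B: L³/(3EI) = 9/EI.
With EI = 74000 kN·m²: δ_0 = 0.022716 m and δ_{BB} = 0.000122 m/kN.
Compatibility — the beam at B must follow the support down by 0.015 m: δ_0 − R_B·δ_{BB} = 0.015, so R_B = (0.022716 − 0.015)/0.000122 = 63.45 kN.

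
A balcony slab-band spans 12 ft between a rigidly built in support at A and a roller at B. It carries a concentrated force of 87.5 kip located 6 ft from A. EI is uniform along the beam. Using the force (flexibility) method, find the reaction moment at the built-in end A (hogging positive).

M_A = 196.9 kip·ft

Choose R_B as the redundant. The primary structure is the cantilever fixed at A.
Deflection at B on the released cantilever, summing each load's contribution:
  point load 87.5 at a = 6: Pa²(3L − a)/(6EI) = 15750/EI
Flexibility coefficient — unit upward force at B: δ_{BB} = L³/(3EI) = 576/EI.
Compatibility at B: δ_0 − R_B·δ_{BB} = 0, so R_B = 15750/576 = 27.34 kip.
Moment equilibrium about A: M_A = Σ(load moments about A) − R_B·L = 525 − 27.34×12 = 196.9 kip·ft.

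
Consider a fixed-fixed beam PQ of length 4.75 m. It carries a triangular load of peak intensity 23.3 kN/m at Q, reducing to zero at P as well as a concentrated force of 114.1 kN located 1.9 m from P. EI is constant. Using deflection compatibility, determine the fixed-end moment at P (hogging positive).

M_P = 95.57 kN·m

Release both end moments; the primary structure is a simply-supported span PQ with redundants M_P and M_Q.
Simple-span end rotations at P and Q under the given loads:
  at P: triangular load, peak 23.3: 7w₀L³/(360EI) = 48.55/EI
  at Q: triangular load, peak 23.3: w₀L³/(45EI) = 55.49/EI
  at P: point load 114.1 at a = 1.9: Pab(L + b)/(6LEI) = 164.8/EI
  at Q: point load 114.1 at a = 1.9: Pab(L + a)/(6LEI) = 144.2/EI
  θ_P0 = 213.3/EI,  θ_Q0 = 199.7/EI
Flexibility coefficients: a unit moment at one end gives L/(3EI) there and L/(6EI) at the far end, so f₁₁ = f₂₂ = 1.583/EI and f₁₂ = f₂₁ = 0.7917/EI.
Compatibility — zero rotation at each built-in end:
  1.583 M_P + 0.7917 M_Q = 213.3
  0.7917 M_P + 1.583 M_Q = 199.7
Solving the pair gives M_P = 95.57 kN·m and M_Q = 78.31 kN·m (hogging).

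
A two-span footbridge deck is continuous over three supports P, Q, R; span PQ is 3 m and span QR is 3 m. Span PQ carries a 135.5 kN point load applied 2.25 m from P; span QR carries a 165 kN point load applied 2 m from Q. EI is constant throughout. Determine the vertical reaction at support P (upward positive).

R_P = 10.54 kN

Release continuity at Q by inserting a hinge; the redundant is the internal moment M_Q. The primary structure is two simply-supported spans PQ and QR.
End slopes at the hinge Q, treating each span as simply supported:
  span PQ: point load 135.5 at a = 2.25: Pab(L + a)/(6LEI) = 66.69/EI
  span QR: point load 165 at a = 2: Pab(L + b)/(6LEI) = 73.33/EI
  relative rotation θ_0 = (66.69 + 73.33)/EI = 140/EI
A unit hogging moment at Q produces rotation L₁/(3EI) + L₂/(3EI) = 2/EI.
Compatibility: M_Q·(L₁+L₂)/(3EI) = θ_0, giving M_Q = 70.01 kN·m (hogging).
Span PQ, ΣM about P with M_Q applied at Q: R_Q^{PQ}·3 = 304.9 + 70.01, so R_Q^{PQ} = 125 kN and R_P = 135.5 − 125 = 10.54 kN.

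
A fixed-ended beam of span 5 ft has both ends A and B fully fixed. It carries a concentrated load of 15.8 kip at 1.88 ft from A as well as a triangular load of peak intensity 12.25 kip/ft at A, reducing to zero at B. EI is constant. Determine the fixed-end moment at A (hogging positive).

Take the two fixed-end moments M_A, M_B as redundants; the released structure is the simple span AB.
End rotations of the released simple span under the applied load (×1/EI):
  at A: point load 15.8 at a = 1.88: Pab(L + b)/(6LEI) = 25.08/EI
  at B: point load 15.8 at a = 1.88: Pab(L + a)/(6LEI) = 21.25/EI
  at A: triangular load, peak 12.25: w₀L³/(45EI) = 34.03/EI
  at B: triangular load, peak 12.25: 7w₀L³/(360EI) = 29.77/EI
  θ_A0 = 59.11/EI,  θ_B0 = 51.03/EI
Flexibility coefficients: a unit moment at one end gives L/(3EI) there and L/(6EI) at the far end, so f₁₁ = f₂₂ = 1.667/EI and f₁₂ = f₂₁ = 0.8333/EI.
Compatibility — zero rotation at each built-in end:
  1.667 M_A + 0.8333 M_B = 59.11
  0.8333 M_A + 1.667 M_B = 51.03
Solving the pair gives M_A = 26.88 kip·ft and M_B = 17.18 kip·ft (hogging).

M_A = 26.88 kip·ft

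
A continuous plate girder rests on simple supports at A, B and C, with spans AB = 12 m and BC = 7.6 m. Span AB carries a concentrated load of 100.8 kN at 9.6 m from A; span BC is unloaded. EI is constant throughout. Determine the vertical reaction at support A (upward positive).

R_A = 11.27 kN

Insert a hinge at B; M_B is the redundant, and each span becomes simply supported.
End slopes at the hinge B, treating each span as simply supported:
  span AB: point load 100.8 at a = 9.6: Pab(L + a)/(6LEI) = 696.7/EI
  relative rotation θ_0 = (696.7 + 0)/EI = 696.7/EI
A unit hogging moment at B produces rotation L₁/(3EI) + L₂/(3EI) = 6.533/EI.
Compatibility: M_B·(L₁+L₂)/(3EI) = θ_0, giving M_B = 106.6 kN·m (hogging).
Span AB, ΣM about A with M_B applied at B: R_B^{AB}·12 = 967.7 + 106.6, so R_B^{AB} = 89.53 kN and R_A = 100.8 − 89.53 = 11.27 kN.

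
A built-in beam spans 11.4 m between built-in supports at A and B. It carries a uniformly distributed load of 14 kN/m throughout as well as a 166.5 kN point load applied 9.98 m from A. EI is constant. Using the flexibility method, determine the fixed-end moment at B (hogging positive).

Release both end moments; the primary structure is a simply-supported span AB with redundants M_A and M_B.
On the primary (simply-supported) span, the end slopes from the loading are:
  at A: UDL 14: wL³/(24EI) = 864.2/EI
  at B: UDL 14: wL³/(24EI) = 864.2/EI
  at A: point load 166.5 at a = 9.98: Pab(L + b)/(6LEI) = 442.2/EI
  at B: point load 166.5 at a = 9.98: Pab(L + a)/(6LEI) = 737.5/EI
  θ_A0 = 1306/EI,  θ_B0 = 1602/EI
Flexibility coefficients: a unit moment at one end gives L/(3EI) there and L/(6EI) at the far end, so f₁₁ = f₂₂ = 3.8/EI and f₁₂ = f₂₁ = 1.9/EI.
Compatibility — zero rotation at each built-in end:
  3.8 M_A + 1.9 M_B = 1306
  1.9 M_A + 3.8 M_B = 1602
Solving the pair gives M_A = 177.4 kN·m and M_B = 332.8 kN·m (hogging).

M_B = 332.8 kN·m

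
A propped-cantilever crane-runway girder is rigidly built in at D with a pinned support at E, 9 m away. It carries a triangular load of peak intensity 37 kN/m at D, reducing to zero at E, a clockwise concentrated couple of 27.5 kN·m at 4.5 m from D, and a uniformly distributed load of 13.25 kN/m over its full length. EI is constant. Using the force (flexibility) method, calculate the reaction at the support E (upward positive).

R_E = 81.46 kN

Remove the prop at E; the released (primary) structure is a cantilever built in at D.
Free-end deflection of the primary structure under the applied loading (downward +):
  triangular load, peak 37 at the fixed end: w₀L⁴/(30EI) = 8092/EI
  clockwise couple 27.5 at a = 4.5: M₀a(2L − a)/(2EI) = 835.3/EI
  UDL 13.25: wL⁴/(8EI) = 10867/EI
  δ_0 = 19794/EI
Tip deflection under a unit load at E: L³/(3EI) = 243/EI.
The prop prevents deflection at E: R_E = δ_0/δ_{EE} = 19794/243 = 81.46 kN.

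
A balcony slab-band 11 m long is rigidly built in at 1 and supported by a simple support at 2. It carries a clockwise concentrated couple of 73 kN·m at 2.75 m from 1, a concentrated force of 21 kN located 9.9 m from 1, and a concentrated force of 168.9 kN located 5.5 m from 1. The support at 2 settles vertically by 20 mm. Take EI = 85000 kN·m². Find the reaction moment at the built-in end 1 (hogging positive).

Choose R_2 as the redundant. The primary structure is the cantilever fixed at 1.
Free-end deflection of the primary structure under the applied loading (downward +):
  clockwise couple 73 at a = 2.75: M₀a(2L − a)/(2EI) = 1932/EI
  point load 21 at a = 9.9: Pa²(3L − a)/(6EI) = 7924/EI
  point load 168.9 at a = 5.5: Pa²(3L − a)/(6EI) = 23417/EI
  δ_0 = 33274/EI
Tip deflection under a unit load at 2: L³/(3EI) = 443.7/EI.
With EI = 85000 kN·m²: δ_0 = 0.39145 m and δ_{22} = 0.00522 m/kN.
Compatibility — the beam at 2 must follow the support down by 0.02 m: δ_0 − R_2·δ_{22} = 0.02, so R_2 = (0.39145 − 0.02)/0.00522 = 71.17 kN.
Moment equilibrium about 1: M_1 = Σ(load moments about 1) − R_2·L = 1210 − 71.17×11 = 427 kN·m.

M_1 = 427 kN·m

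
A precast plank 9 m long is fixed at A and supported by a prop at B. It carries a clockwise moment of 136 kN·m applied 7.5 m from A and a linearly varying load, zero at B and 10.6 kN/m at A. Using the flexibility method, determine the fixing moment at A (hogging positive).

M_A = -5.093 kN·m

Take the reaction at B as the redundant and release it; the primary structure is a cantilever fixed at A.
Free-end deflection of the primary structure under the applied loading (downward +):
  clockwise couple 136 at a = 7.5: M₀a(2L − a)/(2EI) = 5355/EI
  triangular load, peak 10.6 at the fixed end: w₀L⁴/(30EI) = 2318/EI
  δ_0 = 7673/EI
Tip deflection under a unit load at B: L³/(3EI) = 243/EI.
Compatibility at B: δ_0 − R_B·δ_{BB} = 0, so R_B = 7673/243 = 31.58 kN.
Moment equilibrium about A: M_A = Σ(load moments about A) − R_B·L = 279.1 − 31.58×9 = -5.093 kN·m.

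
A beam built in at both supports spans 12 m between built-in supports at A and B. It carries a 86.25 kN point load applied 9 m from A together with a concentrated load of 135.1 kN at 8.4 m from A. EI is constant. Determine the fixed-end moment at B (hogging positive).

Release both end moments; the primary structure is a simply-supported span AB with redundants M_A and M_B.
Simple-span end rotations at A and B under the given loads:
  at A: point load 86.25 at a = 9: Pab(L + b)/(6LEI) = 485.2/EI
  at B: point load 86.25 at a = 9: Pab(L + a)/(6LEI) = 679.2/EI
  at A: point load 135.1 at a = 8.4: Pab(L + b)/(6LEI) = 885.2/EI
  at B: point load 135.1 at a = 8.4: Pab(L + a)/(6LEI) = 1158/EI
  θ_A0 = 1370/EI,  θ_B0 = 1837/EI
Flexibility coefficients: a unit moment at one end gives L/(3EI) there and L/(6EI) at the far end, so f₁₁ = f₂₂ = 4/EI and f₁₂ = f₂₁ = 2/EI.
Compatibility — zero rotation at each built-in end:
  4 M_A + 2 M_B = 1370
  2 M_A + 4 M_B = 1837
Solving the pair gives M_A = 150.7 kN·m and M_B = 383.9 kN·m (hogging).

M_B = 383.9 kN·m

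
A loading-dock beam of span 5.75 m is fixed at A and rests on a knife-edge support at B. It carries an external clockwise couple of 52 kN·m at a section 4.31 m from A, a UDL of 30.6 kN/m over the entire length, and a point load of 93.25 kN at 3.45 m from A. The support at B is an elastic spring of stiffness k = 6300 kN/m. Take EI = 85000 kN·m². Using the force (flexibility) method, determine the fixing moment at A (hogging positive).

Release the roller at B. Primary structure: cantilever fixed at A.
Deflection at B on the released cantilever, summing each load's contribution:
  clockwise couple 52 at a = 4.31: M₀a(2L − a)/(2EI) = 805.7/EI
  UDL 30.6: wL⁴/(8EI) = 4181/EI
  point load 93.25 at a = 3.45: Pa²(3L − a)/(6EI) = 2553/EI
  δ_0 = 7540/EI
Tip deflection under a unit load at B: L³/(3EI) = 63.37/EI.
With EI = 85000 kN·m²: δ_0 = 0.088703 m and δ_{BB} = 0.000746 m/kN.
Compatibility — the spring shortens by R_B/k under the reaction it provides: δ_0 − R_B·δ_{BB} = R_B/k. With 1/k = 0.000159 m/kN, R_B = δ_0 / (δ_{BB} + 1/k) = 0.088703 / (0.000746 + 0.000159) = 98.09 kN.
Moment equilibrium about A: M_A = Σ(load moments about A) − R_B·L = 879.6 − 98.09×5.75 = 315.5 kN·m.

M_A = 315.5 kN·m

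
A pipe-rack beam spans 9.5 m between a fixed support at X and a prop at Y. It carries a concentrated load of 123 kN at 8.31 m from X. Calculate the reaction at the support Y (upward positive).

Take the reaction at Y as the redundant and release it; the primary structure is a cantilever fixed at X.
Primary-structure tip deflection at Y by superposition:
  point load 123 at a = 8.31: Pa²(3L − a)/(6EI) = 28582/EI
Flexibility coefficient — unit upward force at Y: δ_{YY} = L³/(3EI) = 285.8/EI.
Compatibility at Y: δ_0 − R_Y·δ_{YY} = 0, so R_Y = 28582/285.8 = 100 kN.

R_Y = 100 kN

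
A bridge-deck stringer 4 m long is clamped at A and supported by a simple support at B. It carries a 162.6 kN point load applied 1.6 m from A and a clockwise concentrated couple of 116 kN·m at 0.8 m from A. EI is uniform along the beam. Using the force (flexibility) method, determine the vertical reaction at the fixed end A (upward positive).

Take the reaction at B as the redundant and release it; the primary structure is a cantilever fixed at A.
Deflection at B on the released cantilever, summing each load's contribution:
  point load 162.6 at a = 1.6: Pa²(3L − a)/(6EI) = 721.5/EI
  clockwise couple 116 at a = 0.8: M₀a(2L − a)/(2EI) = 334.1/EI
  δ_0 = 1056/EI
Flexibility coefficient — unit upward force at B: δ_{BB} = L³/(3EI) = 21.33/EI.
The prop prevents deflection at B: R_B = δ_0/δ_{BB} = 1056/21.33 = 49.48 kN.
Vertical equilibrium: R_A = ΣP − R_B = 162.6 − 49.48 = 113.1 kN.

R_A = 113.1 kN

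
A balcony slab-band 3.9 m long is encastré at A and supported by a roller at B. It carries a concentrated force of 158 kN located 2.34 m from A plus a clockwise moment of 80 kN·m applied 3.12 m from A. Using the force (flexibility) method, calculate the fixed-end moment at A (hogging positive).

Take the reaction at B as the redundant and release it; the primary structure is a cantilever fixed at A.
Free-end deflection of the primary structure under the applied loading (downward +):
  point load 158 at a = 2.34: Pa²(3L − a)/(6EI) = 1350/EI
  clockwise couple 80 at a = 3.12: M₀a(2L − a)/(2EI) = 584.1/EI
  δ_0 = 1934/EI
Tip deflection under a unit load at B: L³/(3EI) = 19.77/EI.
The prop prevents deflection at B: R_B = δ_0/δ_{BB} = 1934/19.77 = 97.79 kN.
Moment equilibrium about A: M_A = Σ(load moments about A) − R_B·L = 449.7 − 97.79×3.9 = 68.32 kN·m.

M_A = 68.32 kN·m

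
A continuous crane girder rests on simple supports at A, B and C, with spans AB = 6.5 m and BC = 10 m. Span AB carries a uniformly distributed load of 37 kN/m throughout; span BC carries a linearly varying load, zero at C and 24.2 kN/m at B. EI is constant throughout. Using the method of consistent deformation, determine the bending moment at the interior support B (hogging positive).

Release continuity at B by inserting a hinge; the redundant is the internal moment M_B. The primary structure is two simply-supported spans AB and BC.
Discontinuity in slope at B on the released structure — sum the simple-span end rotations:
  span AB: UDL 37: wL³/(24EI) = 423.4/EI
  span BC: triangular load, peak 24.2: w₀L³/(45EI) = 537.8/EI
  relative rotation θ_0 = (423.4 + 537.8)/EI = 961.2/EI
A unit hogging moment at B produces rotation L₁/(3EI) + L₂/(3EI) = 5.5/EI.
Slope continuity at B: θ_0 = M_B·5.5/EI, so M_B = 961.2/5.5 = 174.8 kN·m (hogging).

M_B = 174.8 kN·m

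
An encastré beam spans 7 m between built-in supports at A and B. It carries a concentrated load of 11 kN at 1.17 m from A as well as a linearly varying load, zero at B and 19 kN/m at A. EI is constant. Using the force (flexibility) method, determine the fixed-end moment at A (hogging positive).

Take the two fixed-end moments M_A, M_B as redundants; the released structure is the simple span AB.
On the primary (simply-supported) span, the end slopes from the loading are:
  at A: point load 11 at a = 1.17: Pab(L + b)/(6LEI) = 22.92/EI
  at B: point load 11 at a = 1.17: Pab(L + a)/(6LEI) = 14.6/EI
  at A: triangular load, peak 19: w₀L³/(45EI) = 144.8/EI
  at B: triangular load, peak 19: 7w₀L³/(360EI) = 126.7/EI
  θ_A0 = 167.7/EI,  θ_B0 = 141.3/EI
Flexibility coefficients: a unit moment at one end gives L/(3EI) there and L/(6EI) at the far end, so f₁₁ = f₂₂ = 2.333/EI and f₁₂ = f₂₁ = 1.167/EI.
Compatibility — zero rotation at each built-in end:
  2.333 M_A + 1.167 M_B = 167.7
  1.167 M_A + 2.333 M_B = 141.3
Solving the pair gives M_A = 55.48 kN·m and M_B = 32.82 kN·m (hogging).

M_A = 55.48 kN·m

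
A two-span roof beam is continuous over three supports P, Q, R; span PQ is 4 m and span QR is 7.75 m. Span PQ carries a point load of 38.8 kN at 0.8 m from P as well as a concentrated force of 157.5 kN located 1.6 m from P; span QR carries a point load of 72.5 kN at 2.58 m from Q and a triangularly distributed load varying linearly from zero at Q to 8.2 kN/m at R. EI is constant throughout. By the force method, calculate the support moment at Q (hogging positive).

M_Q = 128.7 kN·m

Release continuity at Q by inserting a hinge; the redundant is the internal moment M_Q. The primary structure is two simply-supported spans PQ and QR.
Discontinuity in slope at Q on the released structure — sum the simple-span end rotations:
  span PQ: point load 38.8 at a = 0.8: Pab(L + a)/(6LEI) = 19.87/EI
  span PQ: point load 157.5 at a = 1.6: Pab(L + a)/(6LEI) = 141.1/EI
  span QR: point load 72.5 at a = 2.58: Pab(L + b)/(6LEI) = 268.7/EI
  span QR: triangular load, peak 8.2: 7w₀L³/(360EI) = 74.22/EI
  relative rotation θ_0 = (161 + 342.9)/EI = 503.9/EI
A unit hogging moment at Q produces rotation L₁/(3EI) + L₂/(3EI) = 3.917/EI.
Compatibility: M_Q·(L₁+L₂)/(3EI) = θ_0, giving M_Q = 128.7 kN·m (hogging).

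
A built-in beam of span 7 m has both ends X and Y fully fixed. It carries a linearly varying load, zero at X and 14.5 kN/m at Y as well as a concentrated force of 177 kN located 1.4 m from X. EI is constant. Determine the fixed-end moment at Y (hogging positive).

Take the two fixed-end moments M_X, M_Y as redundants; the released structure is the simple span XY.
End rotations of the released simple span under the applied load (×1/EI):
  at X: triangular load, peak 14.5: 7w₀L³/(360EI) = 96.71/EI
  at Y: triangular load, peak 14.5: w₀L³/(45EI) = 110.5/EI
  at X: point load 177 at a = 1.4: Pab(L + b)/(6LEI) = 416.3/EI
  at Y: point load 177 at a = 1.4: Pab(L + a)/(6LEI) = 277.5/EI
  θ_X0 = 513/EI,  θ_Y0 = 388.1/EI
Flexibility coefficients: a unit moment at one end gives L/(3EI) there and L/(6EI) at the far end, so f₁₁ = f₂₂ = 2.333/EI and f₁₂ = f₂₁ = 1.167/EI.
Compatibility — zero rotation at each built-in end:
  2.333 M_X + 1.167 M_Y = 513
  1.167 M_X + 2.333 M_Y = 388.1
Solving the pair gives M_X = 182.3 kN·m and M_Y = 75.17 kN·m (hogging).

M_Y = 75.17 kN·m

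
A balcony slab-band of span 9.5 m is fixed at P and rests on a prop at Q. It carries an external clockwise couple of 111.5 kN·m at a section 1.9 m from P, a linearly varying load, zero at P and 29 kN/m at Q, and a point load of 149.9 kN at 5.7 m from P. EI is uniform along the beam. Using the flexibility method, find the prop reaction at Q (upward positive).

R_Q = 146.9 kN

Remove the prop at Q; the released (primary) structure is a cantilever built in at P.
Deflection at Q on the released cantilever, summing each load's contribution:
  clockwise couple 111.5 at a = 1.9: M₀a(2L − a)/(2EI) = 1811/EI
  triangular load, peak 29 at the free end: 11w₀L⁴/(120EI) = 21652/EI
  point load 149.9 at a = 5.7: Pa²(3L − a)/(6EI) = 18507/EI
  δ_0 = 41971/EI
Flexibility coefficient — unit upward force at Q: δ_{QQ} = L³/(3EI) = 285.8/EI.
The prop prevents deflection at Q: R_Q = δ_0/δ_{QQ} = 41971/285.8 = 146.9 kN.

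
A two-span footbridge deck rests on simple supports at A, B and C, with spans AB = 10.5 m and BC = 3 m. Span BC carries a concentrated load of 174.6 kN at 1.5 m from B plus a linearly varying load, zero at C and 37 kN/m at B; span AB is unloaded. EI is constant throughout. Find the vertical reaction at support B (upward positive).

R_B = 135.8 kN

Take M_B as the redundant. Released structure: two simple spans AB and BC with a hinge at B.
End slopes at the hinge B, treating each span as simply supported:
  span BC: point load 174.6 at a = 1.5: Pab(L + b)/(6LEI) = 98.21/EI
  span BC: triangular load, peak 37: w₀L³/(45EI) = 22.2/EI
  relative rotation θ_0 = (0 + 120.4)/EI = 120.4/EI
A unit hogging moment at B produces rotation L₁/(3EI) + L₂/(3EI) = 4.5/EI.
Slope continuity at B: θ_0 = M_B·4.5/EI, so M_B = 120.4/4.5 = 26.76 kN·m (hogging).
Span AB, ΣM about A with M_B applied at B: R_B^{AB}·10.5 = 0 + 26.76, so R_B^{AB} = 2.548 kN and R_A = 0 − 2.548 = -2.548 kN.
Span BC, ΣM about C: R_B^{BC}·3 = 372.9 + 26.76, so R_B^{BC} = 133.2 kN and R_C = 230.1 − 133.2 = 96.88 kN.
R_B = 2.548 + 133.2 = 135.8 kN.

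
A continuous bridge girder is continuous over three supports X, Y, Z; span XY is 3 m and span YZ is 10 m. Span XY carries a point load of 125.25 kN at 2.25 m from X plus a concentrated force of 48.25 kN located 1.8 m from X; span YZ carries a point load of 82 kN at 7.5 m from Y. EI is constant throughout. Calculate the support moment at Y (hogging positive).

Take M_Y as the redundant. Released structure: two simple spans XY and YZ with a hinge at Y.
End slopes at the hinge Y, treating each span as simply supported:
  span XY: point load 125.25 at a = 2.25: Pab(L + a)/(6LEI) = 61.65/EI
  span XY: point load 48.25 at a = 1.8: Pab(L + a)/(6LEI) = 27.79/EI
  span YZ: point load 82 at a = 7.5: Pab(L + b)/(6LEI) = 320.3/EI
  relative rotation θ_0 = (89.44 + 320.3)/EI = 409.8/EI
A unit hogging moment at Y produces rotation L₁/(3EI) + L₂/(3EI) = 4.333/EI.
Compatibility: M_Y·(L₁+L₂)/(3EI) = θ_0, giving M_Y = 94.56 kN·m (hogging).

M_Y = 94.56 kN·m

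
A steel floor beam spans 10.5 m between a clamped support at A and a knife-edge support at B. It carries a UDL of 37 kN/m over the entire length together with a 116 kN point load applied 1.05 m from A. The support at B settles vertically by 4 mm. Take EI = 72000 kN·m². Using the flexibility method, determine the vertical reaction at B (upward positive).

R_B = 146.6 kN

Remove the prop at B; the released (primary) structure is a cantilever built in at A.
Free-end deflection of the primary structure under the applied loading (downward +):
  UDL 37: wL⁴/(8EI) = 56217/EI
  point load 116 at a = 1.05: Pa²(3L − a)/(6EI) = 649/EI
  δ_0 = 56866/EI
Tip deflection under a unit load at B: L³/(3EI) = 385.9/EI.
With EI = 72000 kN·m²: δ_0 = 0.78981 m and δ_{BB} = 0.005359 m/kN.
Compatibility — the beam at B must follow the support down by 0.004 m: δ_0 − R_B·δ_{BB} = 0.004, so R_B = (0.78981 − 0.004)/0.005359 = 146.6 kN.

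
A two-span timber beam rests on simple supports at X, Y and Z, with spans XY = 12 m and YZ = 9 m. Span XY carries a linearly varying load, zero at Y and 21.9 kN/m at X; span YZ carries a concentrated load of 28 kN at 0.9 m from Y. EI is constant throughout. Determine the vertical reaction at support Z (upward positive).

R_Z = -9.906 kN

Insert a hinge at Y; M_Y is the redundant, and each span becomes simply supported.
Discontinuity in slope at Y on the released structure — sum the simple-span end rotations:
  span XY: triangular load, peak 21.9: 7w₀L³/(360EI) = 735.8/EI
  span YZ: point load 28 at a = 0.9: Pab(L + b)/(6LEI) = 64.64/EI
  relative rotation θ_0 = (735.8 + 64.64)/EI = 800.5/EI
A unit hogging moment at Y produces rotation L₁/(3EI) + L₂/(3EI) = 7/EI.
Compatibility: M_Y·(L₁+L₂)/(3EI) = θ_0, giving M_Y = 114.4 kN·m (hogging).
Span YZ, ΣM about Z: R_Y^{YZ}·9 = 226.8 + 114.4, so R_Y^{YZ} = 37.91 kN and R_Z = 28 − 37.91 = -9.906 kN.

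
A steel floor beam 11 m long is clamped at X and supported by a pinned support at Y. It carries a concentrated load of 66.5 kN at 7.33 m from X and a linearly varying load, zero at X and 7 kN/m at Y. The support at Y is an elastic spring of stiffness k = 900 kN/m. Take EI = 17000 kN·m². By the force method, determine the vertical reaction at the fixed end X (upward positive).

R_X = 51.64 kN

Choose R_Y as the redundant. The primary structure is the cantilever fixed at X.
Free-end deflection of the primary structure under the applied loading (downward +):
  point load 66.5 at a = 7.33: Pa²(3L − a)/(6EI) = 15286/EI
  triangular load, peak 7 at the free end: 11w₀L⁴/(120EI) = 9395/EI
  δ_0 = 24681/EI
Tip deflection under a unit load at Y: L³/(3EI) = 443.7/EI.
With EI = 17000 kN·m²: δ_0 = 1.4518 m and δ_{YY} = 0.026098 m/kN.
Compatibility — the spring shortens by R_Y/k under the reaction it provides: δ_0 − R_Y·δ_{YY} = R_Y/k. With 1/k = 0.001111 m/kN, R_Y = δ_0 / (δ_{YY} + 1/k) = 1.4518 / (0.026098 + 0.001111) = 53.36 kN.
Vertical equilibrium: R_X = ΣP − R_Y = 105 − 53.36 = 51.64 kN.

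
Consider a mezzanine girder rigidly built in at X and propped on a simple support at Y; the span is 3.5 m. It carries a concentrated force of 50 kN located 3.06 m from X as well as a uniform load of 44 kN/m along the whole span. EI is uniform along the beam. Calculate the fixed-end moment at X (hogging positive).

M_X = 78.2 kN·m

Choose R_Y as the redundant. The primary structure is the cantilever fixed at X.
Free-end deflection of the primary structure under the applied loading (downward +):
  point load 50 at a = 3.06: Pa²(3L − a)/(6EI) = 580.5/EI
  UDL 44: wL⁴/(8EI) = 825.3/EI
  δ_0 = 1406/EI
Flexibility coefficient — unit upward force at Y: δ_{YY} = L³/(3EI) = 14.29/EI.
The prop prevents deflection at Y: R_Y = δ_0/δ_{YY} = 1406/14.29 = 98.37 kN.
Moment equilibrium about X: M_X = Σ(load moments about X) − R_Y·L = 422.5 − 98.37×3.5 = 78.2 kN·m.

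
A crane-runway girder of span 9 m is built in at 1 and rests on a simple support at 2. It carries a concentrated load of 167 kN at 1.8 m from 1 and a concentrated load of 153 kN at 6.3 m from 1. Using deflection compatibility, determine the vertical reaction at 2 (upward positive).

R_2 = 95.57 kN

Take the reaction at 2 as the redundant and release it; the primary structure is a cantilever fixed at 1.
Primary-structure tip deflection at 2 by superposition:
  point load 167 at a = 1.8: Pa²(3L − a)/(6EI) = 2273/EI
  point load 153 at a = 6.3: Pa²(3L − a)/(6EI) = 20950/EI
  δ_0 = 23223/EI
Flexibility coefficient — unit upward force at 2: δ_{22} = L³/(3EI) = 243/EI.
The prop prevents deflection at 2: R_2 = δ_0/δ_{22} = 23223/243 = 95.57 kN.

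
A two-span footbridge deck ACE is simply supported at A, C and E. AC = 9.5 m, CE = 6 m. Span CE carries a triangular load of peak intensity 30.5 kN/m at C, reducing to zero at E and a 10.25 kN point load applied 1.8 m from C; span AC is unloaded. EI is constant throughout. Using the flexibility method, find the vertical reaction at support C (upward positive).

Insert a hinge at C; M_C is the redundant, and each span becomes simply supported.
End slopes at the hinge C, treating each span as simply supported:
  span CE: triangular load, peak 30.5: w₀L³/(45EI) = 146.4/EI
  span CE: point load 10.25 at a = 1.8: Pab(L + b)/(6LEI) = 21.96/EI
  relative rotation θ_0 = (0 + 168.4)/EI = 168.4/EI
A unit hogging moment at C produces rotation L₁/(3EI) + L₂/(3EI) = 5.167/EI.
Compatibility: M_C·(L₁+L₂)/(3EI) = θ_0, giving M_C = 32.58 kN·m (hogging).
Span AC, ΣM about A with M_C applied at C: R_C^{AC}·9.5 = 0 + 32.58, so R_C^{AC} = 3.43 kN and R_A = 0 − 3.43 = -3.43 kN.
Span CE, ΣM about E: R_C^{CE}·6 = 409.1 + 32.58, so R_C^{CE} = 73.61 kN and R_E = 101.8 − 73.61 = 28.14 kN.
R_C = 3.43 + 73.61 = 77.04 kN.

R_C = 77.04 kN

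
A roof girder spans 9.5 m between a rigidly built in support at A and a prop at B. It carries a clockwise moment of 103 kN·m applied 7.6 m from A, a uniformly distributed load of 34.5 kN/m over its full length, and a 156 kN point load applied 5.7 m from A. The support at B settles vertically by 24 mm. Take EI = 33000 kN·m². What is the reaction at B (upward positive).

Remove the prop at B; the released (primary) structure is a cantilever built in at A.
Downward deflection at the released point B due to the loads:
  clockwise couple 103 at a = 7.6: M₀a(2L − a)/(2EI) = 4462/EI
  UDL 34.5: wL⁴/(8EI) = 35126/EI
  point load 156 at a = 5.7: Pa²(3L − a)/(6EI) = 19260/EI
  δ_0 = 58848/EI
Flexibility coefficient — unit upward force at B: δ_{BB} = L³/(3EI) = 285.8/EI.
With EI = 33000 kN·m²: δ_0 = 1.7833 m and δ_{BB} = 0.00866 m/kN.
Compatibility — the beam at B must follow the support down by 0.024 m: δ_0 − R_B·δ_{BB} = 0.024, so R_B = (1.7833 − 0.024)/0.00866 = 203.1 kN.

R_B = 203.1 kN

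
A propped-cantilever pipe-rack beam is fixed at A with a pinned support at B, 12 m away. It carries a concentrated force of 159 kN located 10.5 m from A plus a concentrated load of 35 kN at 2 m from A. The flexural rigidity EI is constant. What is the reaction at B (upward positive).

Release the roller at B. Primary structure: cantilever fixed at A.
Free-end deflection of the primary structure under the applied loading (downward +):
  point load 159 at a = 10.5: Pa²(3L − a)/(6EI) = 74501/EI
  point load 35 at a = 2: Pa²(3L − a)/(6EI) = 793.3/EI
  δ_0 = 75295/EI
Tip deflection under a unit load at B: L³/(3EI) = 576/EI.
The prop prevents deflection at B: R_B = δ_0/δ_{BB} = 75295/576 = 130.7 kN.

R_B = 130.7 kN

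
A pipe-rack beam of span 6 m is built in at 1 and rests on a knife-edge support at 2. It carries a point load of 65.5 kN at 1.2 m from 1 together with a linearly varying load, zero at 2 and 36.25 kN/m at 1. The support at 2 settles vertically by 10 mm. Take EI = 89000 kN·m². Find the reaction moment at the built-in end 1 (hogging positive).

Remove the prop at 2; the released (primary) structure is a cantilever built in at 1.
Deflection at 2 on the released cantilever, summing each load's contribution:
  point load 65.5 at a = 1.2: Pa²(3L − a)/(6EI) = 264.1/EI
  triangular load, peak 36.25 at the fixed end: w₀L⁴/(30EI) = 1566/EI
  δ_0 = 1830/EI
Flexibility coefficient — unit upward force at 2: δ_{22} = L³/(3EI) = 72/EI.
With EI = 89000 kN·m²: δ_0 = 0.020563 m and δ_{22} = 0.000809 m/kN.
Compatibility — the beam at 2 must follow the support down by 0.01 m: δ_0 − R_2·δ_{22} = 0.01, so R_2 = (0.020563 − 0.01)/0.000809 = 13.06 kN.
Moment equilibrium about 1: M_1 = Σ(load moments about 1) − R_2·L = 296.1 − 13.06×6 = 217.8 kN·m.

M_1 = 217.8 kN·m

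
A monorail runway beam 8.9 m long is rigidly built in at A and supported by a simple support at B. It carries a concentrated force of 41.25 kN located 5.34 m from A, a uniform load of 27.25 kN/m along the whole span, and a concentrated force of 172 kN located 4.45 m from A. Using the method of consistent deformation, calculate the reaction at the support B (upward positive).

Release the roller at B. Primary structure: cantilever fixed at A.
Deflection at B on the released cantilever, summing each load's contribution:
  point load 41.25 at a = 5.34: Pa²(3L − a)/(6EI) = 4188/EI
  UDL 27.25: wL⁴/(8EI) = 21372/EI
  point load 172 at a = 4.45: Pa²(3L − a)/(6EI) = 12631/EI
  δ_0 = 38190/EI
Tip deflection under a unit load at B: L³/(3EI) = 235/EI.
Compatibility at B: δ_0 − R_B·δ_{BB} = 0, so R_B = 38190/235 = 162.5 kN.

R_B = 162.5 kN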